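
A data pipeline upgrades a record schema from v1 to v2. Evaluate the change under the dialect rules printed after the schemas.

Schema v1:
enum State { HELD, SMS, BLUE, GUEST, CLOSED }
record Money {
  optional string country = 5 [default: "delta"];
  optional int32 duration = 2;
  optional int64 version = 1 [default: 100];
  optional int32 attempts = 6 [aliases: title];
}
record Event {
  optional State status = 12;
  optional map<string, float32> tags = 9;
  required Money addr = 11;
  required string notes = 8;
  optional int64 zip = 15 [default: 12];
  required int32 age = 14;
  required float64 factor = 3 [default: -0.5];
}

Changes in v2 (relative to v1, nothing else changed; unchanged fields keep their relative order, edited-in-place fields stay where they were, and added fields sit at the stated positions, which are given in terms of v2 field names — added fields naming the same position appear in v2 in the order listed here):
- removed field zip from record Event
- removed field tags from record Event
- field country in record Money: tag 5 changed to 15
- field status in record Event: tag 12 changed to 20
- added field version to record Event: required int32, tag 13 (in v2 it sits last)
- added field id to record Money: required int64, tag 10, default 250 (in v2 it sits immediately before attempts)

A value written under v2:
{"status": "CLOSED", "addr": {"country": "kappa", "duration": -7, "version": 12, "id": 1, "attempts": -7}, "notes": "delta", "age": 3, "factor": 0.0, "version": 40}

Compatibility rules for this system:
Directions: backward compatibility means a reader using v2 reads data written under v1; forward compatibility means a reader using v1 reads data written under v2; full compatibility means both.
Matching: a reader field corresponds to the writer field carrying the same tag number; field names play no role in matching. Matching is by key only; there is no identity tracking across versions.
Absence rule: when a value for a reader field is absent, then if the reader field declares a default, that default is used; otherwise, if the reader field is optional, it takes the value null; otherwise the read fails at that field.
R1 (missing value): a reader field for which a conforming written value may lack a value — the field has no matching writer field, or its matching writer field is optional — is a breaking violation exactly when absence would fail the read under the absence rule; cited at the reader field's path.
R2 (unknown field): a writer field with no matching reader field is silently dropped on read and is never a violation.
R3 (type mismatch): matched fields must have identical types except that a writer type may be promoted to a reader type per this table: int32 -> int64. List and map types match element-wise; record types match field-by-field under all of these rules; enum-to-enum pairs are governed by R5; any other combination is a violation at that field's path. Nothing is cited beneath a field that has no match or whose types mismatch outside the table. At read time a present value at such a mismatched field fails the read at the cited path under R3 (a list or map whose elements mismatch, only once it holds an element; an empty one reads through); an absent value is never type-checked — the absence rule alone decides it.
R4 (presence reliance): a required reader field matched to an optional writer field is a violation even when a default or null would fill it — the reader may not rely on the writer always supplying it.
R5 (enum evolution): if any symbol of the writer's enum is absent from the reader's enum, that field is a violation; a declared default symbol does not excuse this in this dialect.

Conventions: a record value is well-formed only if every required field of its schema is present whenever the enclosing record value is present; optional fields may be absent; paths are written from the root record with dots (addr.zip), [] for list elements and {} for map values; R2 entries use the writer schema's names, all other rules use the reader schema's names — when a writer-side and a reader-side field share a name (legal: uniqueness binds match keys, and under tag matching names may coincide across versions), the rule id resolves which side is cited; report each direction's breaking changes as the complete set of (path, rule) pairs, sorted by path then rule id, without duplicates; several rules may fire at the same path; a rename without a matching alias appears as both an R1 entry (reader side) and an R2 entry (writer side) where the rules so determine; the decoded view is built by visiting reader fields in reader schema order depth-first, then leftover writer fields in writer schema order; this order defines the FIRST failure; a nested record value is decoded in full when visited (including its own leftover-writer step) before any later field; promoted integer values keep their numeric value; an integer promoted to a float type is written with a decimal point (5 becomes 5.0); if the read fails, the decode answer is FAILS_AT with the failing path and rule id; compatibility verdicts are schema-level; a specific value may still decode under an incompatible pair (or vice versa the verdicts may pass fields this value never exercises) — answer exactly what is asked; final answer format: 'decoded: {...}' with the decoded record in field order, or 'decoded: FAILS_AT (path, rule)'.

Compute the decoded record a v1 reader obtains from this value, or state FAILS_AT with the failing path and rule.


decoded: {"status": null, "tags": null, "addr": {"country": "delta", "duration": -7, "version": 12, "attempts": -7}, "notes": "delta", "zip": 12, "age": 3, "factor": 0.0}

in Event below, arrows point writer -> reader
decoding the Event value with the v1 reader:
  status := null (absent, optional -> null)
  tags := null (absent, optional -> null)
  addr.country := "delta" (absent -> default)
  addr.duration := -7
  addr.version := 12
  addr.attempts := -7
  writer addr.country: unknown -> dropped
  writer addr.id: unknown -> dropped
  notes := "delta"
  zip := 12 (absent -> default)
  age := 3
  factor := 0.0
  writer status: unknown -> dropped
  writer version: unknown -> dropped
  => decoded: {"status": null, "tags": null, "addr": {"country": "delta", "duration": -7, "version": 12, "attempts": -7}, "notes": "delta", "zip": 12, "age": 3, "factor": 0.0}
remaining Event differences; none change what is asked:
  removed field zip from record Event -> fires no rule on Event under this dialect and leaves the result unchanged
  removed field tags from record Event -> fires no rule on Event under this dialect and leaves the result unchanged
  added field version to record Event: required int32, tag 13 (in v2 it sits last) -> matters for Event compatibility verdicts, not for this value's decode
  added field id to record Money: required int64, tag 10, default 250 (in v2 it sits immediately before attempts) -> fires no rule on Event under this dialect and leaves the result unchanged


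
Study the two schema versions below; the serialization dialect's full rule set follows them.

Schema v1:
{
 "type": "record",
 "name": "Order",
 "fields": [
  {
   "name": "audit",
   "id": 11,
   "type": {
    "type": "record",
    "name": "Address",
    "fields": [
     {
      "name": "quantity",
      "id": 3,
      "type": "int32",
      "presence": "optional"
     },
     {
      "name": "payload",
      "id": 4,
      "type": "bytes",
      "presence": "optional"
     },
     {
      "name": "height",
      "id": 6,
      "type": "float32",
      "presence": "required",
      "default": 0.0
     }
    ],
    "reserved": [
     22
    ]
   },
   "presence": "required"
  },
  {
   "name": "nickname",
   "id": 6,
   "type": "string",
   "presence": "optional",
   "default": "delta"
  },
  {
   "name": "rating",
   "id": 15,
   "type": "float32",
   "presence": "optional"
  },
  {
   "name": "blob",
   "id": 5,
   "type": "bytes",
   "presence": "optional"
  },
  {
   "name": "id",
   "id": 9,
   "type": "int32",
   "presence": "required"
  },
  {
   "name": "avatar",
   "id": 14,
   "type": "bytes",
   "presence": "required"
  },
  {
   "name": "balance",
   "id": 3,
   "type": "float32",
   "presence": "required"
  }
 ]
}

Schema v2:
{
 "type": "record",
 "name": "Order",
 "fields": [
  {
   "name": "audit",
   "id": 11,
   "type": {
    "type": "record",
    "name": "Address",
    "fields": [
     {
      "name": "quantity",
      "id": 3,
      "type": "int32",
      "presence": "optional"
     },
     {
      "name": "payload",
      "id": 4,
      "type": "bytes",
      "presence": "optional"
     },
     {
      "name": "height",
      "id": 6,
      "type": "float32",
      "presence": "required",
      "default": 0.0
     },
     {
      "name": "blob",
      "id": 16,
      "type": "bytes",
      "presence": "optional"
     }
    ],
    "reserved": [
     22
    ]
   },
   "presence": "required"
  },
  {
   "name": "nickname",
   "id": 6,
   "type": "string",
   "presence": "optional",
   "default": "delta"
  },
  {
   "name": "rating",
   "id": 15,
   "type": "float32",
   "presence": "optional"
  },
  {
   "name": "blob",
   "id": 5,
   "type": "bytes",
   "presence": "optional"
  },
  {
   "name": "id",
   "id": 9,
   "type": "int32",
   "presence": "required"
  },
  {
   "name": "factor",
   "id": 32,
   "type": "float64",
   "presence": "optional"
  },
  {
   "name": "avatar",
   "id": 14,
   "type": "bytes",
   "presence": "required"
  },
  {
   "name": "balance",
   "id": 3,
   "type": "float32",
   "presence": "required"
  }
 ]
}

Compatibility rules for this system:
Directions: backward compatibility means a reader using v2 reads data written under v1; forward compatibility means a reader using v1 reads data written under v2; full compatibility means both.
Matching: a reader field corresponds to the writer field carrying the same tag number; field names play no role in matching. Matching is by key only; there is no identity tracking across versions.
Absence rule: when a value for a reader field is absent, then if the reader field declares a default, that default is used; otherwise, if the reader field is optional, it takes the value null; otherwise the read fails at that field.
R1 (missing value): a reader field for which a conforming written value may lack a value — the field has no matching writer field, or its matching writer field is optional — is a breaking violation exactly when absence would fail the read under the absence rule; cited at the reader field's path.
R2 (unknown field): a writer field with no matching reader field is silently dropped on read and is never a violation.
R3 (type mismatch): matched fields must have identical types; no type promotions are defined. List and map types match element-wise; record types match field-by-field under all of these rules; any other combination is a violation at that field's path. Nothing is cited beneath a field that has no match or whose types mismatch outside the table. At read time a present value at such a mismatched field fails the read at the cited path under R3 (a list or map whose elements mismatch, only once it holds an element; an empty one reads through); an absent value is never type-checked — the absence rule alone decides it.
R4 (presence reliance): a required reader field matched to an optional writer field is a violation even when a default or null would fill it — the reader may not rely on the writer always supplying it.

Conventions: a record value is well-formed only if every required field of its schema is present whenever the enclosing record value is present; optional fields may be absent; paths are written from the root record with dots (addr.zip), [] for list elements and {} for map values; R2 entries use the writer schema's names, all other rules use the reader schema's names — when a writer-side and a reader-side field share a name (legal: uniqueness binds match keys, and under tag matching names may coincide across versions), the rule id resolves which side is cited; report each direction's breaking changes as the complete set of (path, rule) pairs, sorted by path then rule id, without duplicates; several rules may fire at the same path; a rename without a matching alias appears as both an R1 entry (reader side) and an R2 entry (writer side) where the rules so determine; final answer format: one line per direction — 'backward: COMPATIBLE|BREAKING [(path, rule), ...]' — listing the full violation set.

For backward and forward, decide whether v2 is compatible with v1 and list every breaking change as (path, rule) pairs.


the writer's type comes first in each Order pair
backward analysis of Order with v2 as reader and v1 as writer:
  Address -> Address, writer required: audit aligns to audit
  string -> string, writer optional: nickname aligns to nickname
  float32 -> float32, writer optional: rating aligns to rating
  bytes -> bytes, writer optional: blob aligns to blob
  int32 -> int32, writer required: id aligns to id
  factor: no writer-side match
  bytes -> bytes, writer required: avatar aligns to avatar
  float32 -> float32, writer required: balance aligns to balance
  int32 -> int32, writer optional: audit.quantity aligns to audit.quantity
  bytes -> bytes, writer optional: audit.payload aligns to audit.payload
  float32 -> float32, writer required: audit.height aligns to audit.height
  audit.blob: no writer-side match
  => backward: COMPATIBLE
forward analysis of Order with v1 as reader and v2 as writer:
  Address -> Address, writer required: audit aligns to audit
  string -> string, writer optional: nickname aligns to nickname
  float32 -> float32, writer optional: rating aligns to rating
  bytes -> bytes, writer optional: blob aligns to blob
  int32 -> int32, writer required: id aligns to id
  bytes -> bytes, writer required: avatar aligns to avatar
  float32 -> float32, writer required: balance aligns to balance
  writer field factor has no reader counterpart
  int32 -> int32, writer optional: audit.quantity aligns to audit.quantity
  bytes -> bytes, writer optional: audit.payload aligns to audit.payload
  float32 -> float32, writer required: audit.height aligns to audit.height
  writer field audit.blob has no reader counterpart
  => forward: COMPATIBLE

backward: COMPATIBLE []; forward: COMPATIBLE []


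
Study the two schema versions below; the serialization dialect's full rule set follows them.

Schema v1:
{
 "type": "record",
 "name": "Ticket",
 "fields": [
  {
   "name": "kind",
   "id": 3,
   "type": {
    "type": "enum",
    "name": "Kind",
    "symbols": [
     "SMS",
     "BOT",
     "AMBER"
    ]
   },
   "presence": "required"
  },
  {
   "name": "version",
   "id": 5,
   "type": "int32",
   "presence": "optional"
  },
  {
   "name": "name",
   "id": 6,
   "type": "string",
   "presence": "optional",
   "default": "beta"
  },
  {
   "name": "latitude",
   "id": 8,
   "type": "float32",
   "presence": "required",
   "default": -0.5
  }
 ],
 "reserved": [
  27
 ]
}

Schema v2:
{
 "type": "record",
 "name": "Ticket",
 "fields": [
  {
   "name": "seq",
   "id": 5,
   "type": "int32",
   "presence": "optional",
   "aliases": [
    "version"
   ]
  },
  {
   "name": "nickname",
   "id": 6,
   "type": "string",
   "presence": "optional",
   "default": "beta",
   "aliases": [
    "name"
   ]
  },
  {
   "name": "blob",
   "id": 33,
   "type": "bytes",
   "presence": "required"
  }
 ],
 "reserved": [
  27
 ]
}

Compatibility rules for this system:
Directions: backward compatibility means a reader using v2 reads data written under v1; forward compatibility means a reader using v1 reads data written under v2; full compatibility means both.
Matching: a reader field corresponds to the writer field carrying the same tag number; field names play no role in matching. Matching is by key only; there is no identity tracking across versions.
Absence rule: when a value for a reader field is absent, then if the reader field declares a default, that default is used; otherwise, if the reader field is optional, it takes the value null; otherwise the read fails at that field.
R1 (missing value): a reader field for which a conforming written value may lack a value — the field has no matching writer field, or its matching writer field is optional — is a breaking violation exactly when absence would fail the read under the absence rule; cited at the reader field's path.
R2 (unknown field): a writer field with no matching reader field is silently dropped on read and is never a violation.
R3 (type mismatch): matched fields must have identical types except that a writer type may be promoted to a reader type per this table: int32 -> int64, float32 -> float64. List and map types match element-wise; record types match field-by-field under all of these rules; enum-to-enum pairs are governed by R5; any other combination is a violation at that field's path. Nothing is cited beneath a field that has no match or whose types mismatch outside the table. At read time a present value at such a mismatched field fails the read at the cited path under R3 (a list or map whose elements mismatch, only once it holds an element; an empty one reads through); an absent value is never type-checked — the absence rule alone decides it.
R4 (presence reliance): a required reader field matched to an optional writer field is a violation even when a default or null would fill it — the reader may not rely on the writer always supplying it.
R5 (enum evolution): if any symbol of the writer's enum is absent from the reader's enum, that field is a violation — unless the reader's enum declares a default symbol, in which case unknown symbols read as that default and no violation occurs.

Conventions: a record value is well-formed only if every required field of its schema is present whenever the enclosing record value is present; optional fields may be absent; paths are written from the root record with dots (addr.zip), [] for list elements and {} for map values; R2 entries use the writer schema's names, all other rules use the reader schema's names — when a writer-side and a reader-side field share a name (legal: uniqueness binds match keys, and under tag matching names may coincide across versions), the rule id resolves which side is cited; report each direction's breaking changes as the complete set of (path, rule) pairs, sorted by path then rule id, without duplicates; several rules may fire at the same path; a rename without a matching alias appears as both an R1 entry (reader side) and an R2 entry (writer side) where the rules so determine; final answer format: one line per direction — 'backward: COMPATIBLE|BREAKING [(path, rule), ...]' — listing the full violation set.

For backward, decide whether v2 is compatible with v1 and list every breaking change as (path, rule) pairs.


backward: BREAKING [(blob, R1)]

the writer's type comes first in each Ticket pair
checking backward for Ticket: reader v2 against writer v1:
  int32 -> int32, writer optional: seq aligns to version
  string -> string, writer optional: nickname aligns to name
  no writer field matches reader blob
  writer field kind has no reader counterpart
  writer field latitude has no reader counterpart
  breaking: (blob, R1)
  => backward verdict for Ticket: BREAKING, 1 violation(s)
the rest of the Ticket diff is inert for this question:
  removed field latitude from record Ticket -> triggers nothing under Ticket's printed rules — same verdict
  removed field kind from record Ticket -> matters only for Ticket's forward compatibility — outside the asked direction
  renamed field name to nickname in record Ticket (alias name declared on the renamed field) -> triggers nothing under Ticket's printed rules — same verdict
  renamed field version to seq in record Ticket (alias version declared on the renamed field) -> triggers nothing under Ticket's printed rules — same verdict


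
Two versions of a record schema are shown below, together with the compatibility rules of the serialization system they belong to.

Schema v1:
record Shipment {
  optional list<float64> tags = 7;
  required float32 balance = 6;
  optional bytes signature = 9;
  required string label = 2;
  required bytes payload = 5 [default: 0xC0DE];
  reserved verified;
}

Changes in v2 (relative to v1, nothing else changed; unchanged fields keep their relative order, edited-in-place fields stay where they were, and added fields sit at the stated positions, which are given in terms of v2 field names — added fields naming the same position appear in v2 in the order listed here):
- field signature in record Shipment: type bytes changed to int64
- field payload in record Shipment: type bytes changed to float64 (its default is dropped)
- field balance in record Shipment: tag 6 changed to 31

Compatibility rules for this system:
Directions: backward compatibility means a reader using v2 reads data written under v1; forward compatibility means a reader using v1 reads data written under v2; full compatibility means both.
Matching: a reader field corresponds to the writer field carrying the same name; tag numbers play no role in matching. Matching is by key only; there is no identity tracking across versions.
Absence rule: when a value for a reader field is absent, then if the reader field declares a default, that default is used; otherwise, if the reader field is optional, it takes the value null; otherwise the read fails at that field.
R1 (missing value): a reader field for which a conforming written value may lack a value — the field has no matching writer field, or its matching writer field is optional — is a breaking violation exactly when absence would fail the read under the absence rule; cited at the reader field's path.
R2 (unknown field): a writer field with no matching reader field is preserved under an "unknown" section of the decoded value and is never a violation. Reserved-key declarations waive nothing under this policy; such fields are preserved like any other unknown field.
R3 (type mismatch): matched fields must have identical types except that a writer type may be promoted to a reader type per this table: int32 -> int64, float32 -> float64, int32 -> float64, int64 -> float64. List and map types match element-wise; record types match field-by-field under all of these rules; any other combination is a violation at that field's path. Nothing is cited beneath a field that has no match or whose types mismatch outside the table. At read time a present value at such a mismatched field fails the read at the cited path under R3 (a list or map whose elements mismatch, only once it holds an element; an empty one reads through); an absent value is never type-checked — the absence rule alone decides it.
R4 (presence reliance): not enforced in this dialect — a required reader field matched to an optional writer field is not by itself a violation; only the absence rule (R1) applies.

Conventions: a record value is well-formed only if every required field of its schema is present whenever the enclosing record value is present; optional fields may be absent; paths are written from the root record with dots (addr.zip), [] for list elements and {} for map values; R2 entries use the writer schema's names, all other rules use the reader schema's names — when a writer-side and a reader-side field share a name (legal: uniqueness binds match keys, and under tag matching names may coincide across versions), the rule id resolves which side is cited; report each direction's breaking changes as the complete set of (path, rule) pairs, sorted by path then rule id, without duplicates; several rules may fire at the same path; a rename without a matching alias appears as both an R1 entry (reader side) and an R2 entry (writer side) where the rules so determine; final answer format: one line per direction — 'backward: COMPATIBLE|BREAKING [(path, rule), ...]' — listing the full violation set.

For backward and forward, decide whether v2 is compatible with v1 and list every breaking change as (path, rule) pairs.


backward: BREAKING [(payload, R3), (signature, R3)]; forward: BREAKING [(payload, R3), (signature, R3)]

in Shipment below, arrows point writer -> reader
backward analysis of Shipment with v2 as reader and v1 as writer:
  writer optional, list<float64> -> list<float64>: reader tags maps from writer tags
  writer required, float32 -> float32: reader balance maps from writer balance
  writer optional, bytes -> int64: reader signature maps from writer signature
  writer required, string -> string: reader label maps from writer label
  writer required, bytes -> float64: reader payload maps from writer payload
  R3 fires at payload
  R3 fires at signature
  backward on Shipment therefore BREAKING (2)
forward analysis of Shipment with v1 as reader and v2 as writer:
  writer optional, list<float64> -> list<float64>: reader tags maps from writer tags
  writer required, float32 -> float32: reader balance maps from writer balance
  writer optional, int64 -> bytes: reader signature maps from writer signature
  writer required, string -> string: reader label maps from writer label
  writer required, float64 -> bytes: reader payload maps from writer payload
  R3 fires at payload
  R3 fires at signature
  forward on Shipment therefore BREAKING (2)


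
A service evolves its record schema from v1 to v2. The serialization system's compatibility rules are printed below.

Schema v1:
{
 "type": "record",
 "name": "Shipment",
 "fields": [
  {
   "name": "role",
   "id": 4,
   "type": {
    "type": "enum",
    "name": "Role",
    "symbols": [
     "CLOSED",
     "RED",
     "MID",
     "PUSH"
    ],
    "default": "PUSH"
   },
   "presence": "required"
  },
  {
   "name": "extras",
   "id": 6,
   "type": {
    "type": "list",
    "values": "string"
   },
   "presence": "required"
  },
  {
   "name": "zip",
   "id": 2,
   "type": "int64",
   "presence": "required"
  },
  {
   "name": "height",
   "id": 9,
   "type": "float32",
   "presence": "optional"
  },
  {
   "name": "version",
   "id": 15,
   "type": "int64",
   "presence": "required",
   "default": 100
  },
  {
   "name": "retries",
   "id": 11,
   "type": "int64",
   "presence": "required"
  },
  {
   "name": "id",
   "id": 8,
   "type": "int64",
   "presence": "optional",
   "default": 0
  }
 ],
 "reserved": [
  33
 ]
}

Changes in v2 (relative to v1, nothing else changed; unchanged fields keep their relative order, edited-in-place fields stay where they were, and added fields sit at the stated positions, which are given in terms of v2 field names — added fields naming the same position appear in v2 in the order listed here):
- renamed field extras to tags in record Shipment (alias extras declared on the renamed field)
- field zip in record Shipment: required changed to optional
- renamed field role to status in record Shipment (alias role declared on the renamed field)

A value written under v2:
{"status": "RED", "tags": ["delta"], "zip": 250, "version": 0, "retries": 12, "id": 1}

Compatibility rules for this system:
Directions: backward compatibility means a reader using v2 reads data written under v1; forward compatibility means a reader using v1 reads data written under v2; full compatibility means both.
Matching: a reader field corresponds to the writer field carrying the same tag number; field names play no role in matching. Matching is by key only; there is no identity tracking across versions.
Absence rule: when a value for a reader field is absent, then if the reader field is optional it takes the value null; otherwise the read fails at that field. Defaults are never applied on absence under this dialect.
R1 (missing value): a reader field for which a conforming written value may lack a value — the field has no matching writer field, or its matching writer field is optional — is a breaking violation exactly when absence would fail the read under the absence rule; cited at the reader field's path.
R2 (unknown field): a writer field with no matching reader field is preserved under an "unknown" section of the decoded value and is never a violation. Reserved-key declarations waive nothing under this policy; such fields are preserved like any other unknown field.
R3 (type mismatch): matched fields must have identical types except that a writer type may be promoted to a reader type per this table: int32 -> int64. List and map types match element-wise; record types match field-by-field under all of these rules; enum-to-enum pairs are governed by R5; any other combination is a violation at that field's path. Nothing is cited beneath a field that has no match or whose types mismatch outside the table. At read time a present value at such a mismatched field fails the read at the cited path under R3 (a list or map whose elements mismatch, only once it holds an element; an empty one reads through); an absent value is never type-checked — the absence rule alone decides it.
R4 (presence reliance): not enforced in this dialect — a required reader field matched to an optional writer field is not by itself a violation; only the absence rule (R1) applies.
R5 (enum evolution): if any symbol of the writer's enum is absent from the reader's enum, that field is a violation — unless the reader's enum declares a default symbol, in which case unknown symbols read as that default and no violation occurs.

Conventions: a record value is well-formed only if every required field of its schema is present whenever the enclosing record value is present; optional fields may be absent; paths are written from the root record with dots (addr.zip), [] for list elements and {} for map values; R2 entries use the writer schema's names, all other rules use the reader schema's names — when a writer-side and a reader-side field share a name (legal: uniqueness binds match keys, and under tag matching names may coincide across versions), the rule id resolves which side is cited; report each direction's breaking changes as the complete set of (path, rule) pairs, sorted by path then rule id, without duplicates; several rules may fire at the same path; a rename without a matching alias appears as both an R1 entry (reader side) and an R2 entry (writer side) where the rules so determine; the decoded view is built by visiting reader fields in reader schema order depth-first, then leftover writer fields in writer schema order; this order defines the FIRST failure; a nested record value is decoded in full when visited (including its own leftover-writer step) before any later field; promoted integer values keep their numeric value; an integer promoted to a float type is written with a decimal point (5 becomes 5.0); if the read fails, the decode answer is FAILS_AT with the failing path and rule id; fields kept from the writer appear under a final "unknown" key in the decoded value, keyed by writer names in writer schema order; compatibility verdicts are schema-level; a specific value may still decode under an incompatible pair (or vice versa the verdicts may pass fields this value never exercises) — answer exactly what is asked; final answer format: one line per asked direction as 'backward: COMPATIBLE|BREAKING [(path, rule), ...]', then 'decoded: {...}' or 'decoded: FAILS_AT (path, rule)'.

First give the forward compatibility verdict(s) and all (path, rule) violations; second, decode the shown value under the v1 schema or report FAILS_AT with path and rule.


arrows below run writer -> reader for Shipment
forward on Shipment — v1 reading data written by v2:
  role <- status (Role -> Role, writer required)
  extras <- tags (list<string> -> list<string>, writer required)
  zip <- zip (int64 -> int64, writer optional)
  height <- height (float32 -> float32, writer optional)
  version <- version (int64 -> int64, writer required)
  retries <- retries (int64 -> int64, writer required)
  id <- id (int64 -> int64, writer optional)
  R1 fires at zip
  => forward: BREAKING (1)
decode (reader v1):
  role := "RED" (from writer status)
  extras := ["delta"] (from writer tags)
  zip := 250
  height := null (not supplied -> null)
  version := 0
  retries := 12
  id := 1
  => decoded: {"role": "RED", "extras": ["delta"], "zip": 250, "height": null, "version": 0, "retries": 12, "id": 1}
ruling out the remaining Shipment differences:
  renamed field extras to tags in record Shipment (alias extras declared on the renamed field) -> triggers nothing under Shipment's printed rules — same verdict
  renamed field role to status in record Shipment (alias role declared on the renamed field) -> triggers nothing under Shipment's printed rules — same verdict

forward: BREAKING [(zip, R1)]; decoded: {"role": "RED", "extras": ["delta"], "zip": 250, "height": null, "version": 0, "retries": 12, "id": 1}


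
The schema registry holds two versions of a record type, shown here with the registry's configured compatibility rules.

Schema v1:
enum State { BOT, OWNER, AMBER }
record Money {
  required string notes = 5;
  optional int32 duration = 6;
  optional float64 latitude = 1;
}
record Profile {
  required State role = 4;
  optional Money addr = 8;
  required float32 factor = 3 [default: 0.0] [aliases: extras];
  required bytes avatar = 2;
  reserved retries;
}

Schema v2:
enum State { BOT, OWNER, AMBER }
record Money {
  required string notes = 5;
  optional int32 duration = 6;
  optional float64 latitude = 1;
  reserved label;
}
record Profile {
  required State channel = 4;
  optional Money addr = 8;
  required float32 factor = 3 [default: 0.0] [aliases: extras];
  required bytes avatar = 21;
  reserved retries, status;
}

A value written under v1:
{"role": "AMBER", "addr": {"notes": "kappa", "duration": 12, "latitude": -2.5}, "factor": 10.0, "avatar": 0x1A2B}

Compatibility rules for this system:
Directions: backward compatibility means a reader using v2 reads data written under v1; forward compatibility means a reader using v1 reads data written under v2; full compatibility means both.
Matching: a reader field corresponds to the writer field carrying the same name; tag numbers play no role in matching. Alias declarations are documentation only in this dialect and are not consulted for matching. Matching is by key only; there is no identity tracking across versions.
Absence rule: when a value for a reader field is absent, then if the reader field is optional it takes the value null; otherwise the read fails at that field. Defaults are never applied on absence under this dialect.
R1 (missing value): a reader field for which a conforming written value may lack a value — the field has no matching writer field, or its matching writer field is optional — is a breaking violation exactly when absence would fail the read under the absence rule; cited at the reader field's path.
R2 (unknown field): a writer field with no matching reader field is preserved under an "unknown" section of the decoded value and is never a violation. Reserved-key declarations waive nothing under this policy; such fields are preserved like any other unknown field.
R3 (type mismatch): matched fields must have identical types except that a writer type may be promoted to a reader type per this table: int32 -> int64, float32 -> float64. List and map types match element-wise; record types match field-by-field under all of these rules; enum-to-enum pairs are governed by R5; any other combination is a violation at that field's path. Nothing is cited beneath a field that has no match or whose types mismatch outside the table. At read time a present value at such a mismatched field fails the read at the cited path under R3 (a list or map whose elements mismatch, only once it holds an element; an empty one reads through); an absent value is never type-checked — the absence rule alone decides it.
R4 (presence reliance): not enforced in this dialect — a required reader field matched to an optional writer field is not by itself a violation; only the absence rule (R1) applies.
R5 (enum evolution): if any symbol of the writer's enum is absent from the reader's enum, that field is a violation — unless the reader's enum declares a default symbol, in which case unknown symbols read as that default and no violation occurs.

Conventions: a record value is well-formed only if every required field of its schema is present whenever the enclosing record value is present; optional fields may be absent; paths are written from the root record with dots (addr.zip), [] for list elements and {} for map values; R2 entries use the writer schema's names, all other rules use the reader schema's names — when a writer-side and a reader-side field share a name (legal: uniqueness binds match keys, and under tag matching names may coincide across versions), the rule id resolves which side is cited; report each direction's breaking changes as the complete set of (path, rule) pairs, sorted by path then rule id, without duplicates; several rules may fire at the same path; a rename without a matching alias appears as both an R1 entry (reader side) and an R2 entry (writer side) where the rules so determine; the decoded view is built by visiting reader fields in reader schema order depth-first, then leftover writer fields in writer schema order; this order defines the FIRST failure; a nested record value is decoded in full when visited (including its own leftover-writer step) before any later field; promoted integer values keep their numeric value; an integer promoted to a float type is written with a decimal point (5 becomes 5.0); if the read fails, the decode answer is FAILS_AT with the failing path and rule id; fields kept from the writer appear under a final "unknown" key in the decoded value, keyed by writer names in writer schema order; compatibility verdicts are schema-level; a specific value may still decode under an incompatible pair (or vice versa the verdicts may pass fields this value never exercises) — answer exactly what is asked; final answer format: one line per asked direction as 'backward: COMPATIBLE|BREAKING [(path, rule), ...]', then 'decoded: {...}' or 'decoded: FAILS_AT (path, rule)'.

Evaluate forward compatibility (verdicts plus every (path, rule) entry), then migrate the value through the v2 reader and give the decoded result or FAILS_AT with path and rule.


forward: BREAKING [(role, R1)]; decoded: FAILS_AT (channel, R1)

the writer's type comes first in each Profile pair
forward analysis of Profile with v1 as reader and v2 as writer:
  no writer field matches reader role
  addr: Money -> Money, writer optional; from addr
  factor: float32 -> float32, writer required; from factor
  avatar: bytes -> bytes, writer required; from avatar
  leftover writer field: channel
  addr.notes: string -> string, writer required; from addr.notes
  addr.duration: int32 -> int32, writer optional; from addr.duration
  addr.latitude: float64 -> float64, writer optional; from addr.latitude
  R1 fires at role
  => forward: BREAKING (1)
decoding the Profile value with the v2 reader:
  read fails at channel under R1 (no fill)
  => FAILS_AT (channel, R1)
the other Profile changes do not affect what is asked:
  field avatar in record Profile: tag 2 changed to 21 -> triggers nothing under Profile's printed rules — same verdict


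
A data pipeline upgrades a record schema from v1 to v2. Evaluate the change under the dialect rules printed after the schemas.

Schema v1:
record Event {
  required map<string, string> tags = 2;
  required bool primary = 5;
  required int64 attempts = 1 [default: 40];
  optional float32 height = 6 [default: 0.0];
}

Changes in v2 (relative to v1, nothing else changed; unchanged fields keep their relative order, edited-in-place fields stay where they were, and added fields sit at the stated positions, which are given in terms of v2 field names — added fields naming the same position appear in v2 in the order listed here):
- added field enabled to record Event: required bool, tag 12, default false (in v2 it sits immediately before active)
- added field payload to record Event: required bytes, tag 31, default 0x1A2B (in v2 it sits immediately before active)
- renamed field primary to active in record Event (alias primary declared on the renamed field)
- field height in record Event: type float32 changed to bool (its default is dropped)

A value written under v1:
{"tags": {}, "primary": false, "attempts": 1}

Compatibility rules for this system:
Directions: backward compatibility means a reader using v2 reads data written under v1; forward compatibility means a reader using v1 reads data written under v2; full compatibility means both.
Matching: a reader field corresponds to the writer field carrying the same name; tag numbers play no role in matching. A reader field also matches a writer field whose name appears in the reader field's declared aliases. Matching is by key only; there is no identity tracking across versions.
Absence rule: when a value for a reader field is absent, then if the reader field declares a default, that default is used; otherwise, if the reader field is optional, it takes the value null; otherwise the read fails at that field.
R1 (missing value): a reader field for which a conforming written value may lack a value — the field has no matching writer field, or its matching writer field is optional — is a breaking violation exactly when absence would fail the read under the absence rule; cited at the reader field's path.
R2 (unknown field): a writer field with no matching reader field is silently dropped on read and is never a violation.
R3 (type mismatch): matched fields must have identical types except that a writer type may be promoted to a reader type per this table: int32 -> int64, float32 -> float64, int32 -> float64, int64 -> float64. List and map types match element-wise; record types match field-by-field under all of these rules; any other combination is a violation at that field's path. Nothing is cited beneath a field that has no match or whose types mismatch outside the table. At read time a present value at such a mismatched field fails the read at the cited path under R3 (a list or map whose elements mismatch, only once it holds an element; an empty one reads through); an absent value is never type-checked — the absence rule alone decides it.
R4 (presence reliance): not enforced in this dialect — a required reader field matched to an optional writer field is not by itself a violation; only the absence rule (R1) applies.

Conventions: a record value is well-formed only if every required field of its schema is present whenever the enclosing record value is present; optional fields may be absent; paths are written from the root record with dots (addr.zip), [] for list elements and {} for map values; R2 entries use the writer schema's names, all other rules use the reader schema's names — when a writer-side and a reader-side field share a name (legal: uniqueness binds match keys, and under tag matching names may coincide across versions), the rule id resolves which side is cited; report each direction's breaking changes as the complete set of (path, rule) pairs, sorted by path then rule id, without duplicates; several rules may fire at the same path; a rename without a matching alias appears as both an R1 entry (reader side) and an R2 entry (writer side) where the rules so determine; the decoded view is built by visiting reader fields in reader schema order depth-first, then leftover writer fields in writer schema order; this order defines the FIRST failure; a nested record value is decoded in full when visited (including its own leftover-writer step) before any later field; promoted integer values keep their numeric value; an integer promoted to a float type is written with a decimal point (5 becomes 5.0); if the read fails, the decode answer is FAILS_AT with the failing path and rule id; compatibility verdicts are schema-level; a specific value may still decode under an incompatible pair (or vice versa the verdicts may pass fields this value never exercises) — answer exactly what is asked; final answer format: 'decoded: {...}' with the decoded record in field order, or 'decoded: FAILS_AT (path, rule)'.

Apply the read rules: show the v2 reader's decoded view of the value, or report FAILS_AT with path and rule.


arrows below run writer -> reader for Event
decode (reader v2):
  tags := {}
  enabled := false (absent -> default)
  payload := 0x1A2B (absent -> default)
  active := false (from writer primary)
  attempts := 1
  height := null (absent, optional -> null)
  => decoded: {"tags": {}, "enabled": false, "payload": 0x1A2B, "active": false, "attempts": 1, "height": null}

decoded: {"tags": {}, "enabled": false, "payload": 0x1A2B, "active": false, "attempts": 1, "height": null}
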